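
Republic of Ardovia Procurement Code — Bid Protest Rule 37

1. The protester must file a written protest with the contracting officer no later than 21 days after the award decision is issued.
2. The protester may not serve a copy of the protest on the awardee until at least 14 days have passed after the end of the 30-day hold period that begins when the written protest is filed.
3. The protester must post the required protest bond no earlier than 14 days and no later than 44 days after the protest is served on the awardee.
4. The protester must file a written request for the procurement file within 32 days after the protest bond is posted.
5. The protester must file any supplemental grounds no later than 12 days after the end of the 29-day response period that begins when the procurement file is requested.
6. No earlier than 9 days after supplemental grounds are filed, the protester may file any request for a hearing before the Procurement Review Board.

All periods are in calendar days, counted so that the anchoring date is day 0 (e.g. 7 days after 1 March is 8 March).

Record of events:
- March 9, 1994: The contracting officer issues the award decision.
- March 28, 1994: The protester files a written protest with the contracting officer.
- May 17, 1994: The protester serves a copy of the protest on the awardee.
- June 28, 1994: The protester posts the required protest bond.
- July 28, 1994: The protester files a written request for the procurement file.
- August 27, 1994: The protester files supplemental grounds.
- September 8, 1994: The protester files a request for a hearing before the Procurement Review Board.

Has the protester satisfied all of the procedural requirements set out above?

Yes

Step 1: 21 days after March 9, 1994 (when the award decision is issued) is March 30, 1994; completed March 28, 1994, before the deadline.
Step 2: the earliest permitted date is 14 days after April 27, 1994 (end of the 30-day hold period, which began when the written protest is filed on March 28, 1994), i.e. May 11, 1994; May 17, 1994 is on or after that date.
Step 3: the window is 14–44 days after May 17, 1994 (when the protest is served on the awardee), so May 31, 1994 through June 30, 1994; June 28, 1994 falls inside that range.
Step 4: 32 days after June 28, 1994 (when the protest bond is posted) is July 30, 1994; July 28, 1994 is within that limit.
Step 5: 12 days after August 26, 1994 (end of the 29-day response period, which began when the procurement file is requested on July 28, 1994) is September 7, 1994; August 27, 1994 is within that limit.
Step 6: the earliest permitted date is 9 days after August 27, 1994 (when supplemental grounds are filed), i.e. September 5, 1994; done September 8, 1994, after the minimum wait.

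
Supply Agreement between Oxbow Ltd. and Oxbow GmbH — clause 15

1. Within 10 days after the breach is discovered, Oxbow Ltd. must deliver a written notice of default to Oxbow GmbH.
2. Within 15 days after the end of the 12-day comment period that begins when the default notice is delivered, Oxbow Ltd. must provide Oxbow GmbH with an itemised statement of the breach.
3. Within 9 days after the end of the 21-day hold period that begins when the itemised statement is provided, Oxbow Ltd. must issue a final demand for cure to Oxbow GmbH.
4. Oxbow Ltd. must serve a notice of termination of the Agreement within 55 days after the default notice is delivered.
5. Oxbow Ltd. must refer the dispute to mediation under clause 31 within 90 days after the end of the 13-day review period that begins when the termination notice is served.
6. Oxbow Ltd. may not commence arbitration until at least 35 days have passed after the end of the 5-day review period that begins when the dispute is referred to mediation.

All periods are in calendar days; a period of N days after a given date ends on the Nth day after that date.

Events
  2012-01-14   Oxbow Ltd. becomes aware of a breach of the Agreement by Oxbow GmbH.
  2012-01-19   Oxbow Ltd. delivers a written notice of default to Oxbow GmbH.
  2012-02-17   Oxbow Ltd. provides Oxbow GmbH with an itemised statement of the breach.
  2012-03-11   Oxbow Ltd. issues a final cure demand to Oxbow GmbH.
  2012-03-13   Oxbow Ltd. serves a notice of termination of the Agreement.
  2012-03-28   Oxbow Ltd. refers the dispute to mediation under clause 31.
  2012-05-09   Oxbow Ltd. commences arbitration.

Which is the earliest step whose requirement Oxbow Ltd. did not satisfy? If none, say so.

Step 2

(1) due by 2012-01-14 + 10 days = 2012-01-24; done 2012-01-19 — timely.
(2) due by 2012-01-31 + 15 days = 2012-02-15; not done until 2012-02-17, 2 days after the deadline.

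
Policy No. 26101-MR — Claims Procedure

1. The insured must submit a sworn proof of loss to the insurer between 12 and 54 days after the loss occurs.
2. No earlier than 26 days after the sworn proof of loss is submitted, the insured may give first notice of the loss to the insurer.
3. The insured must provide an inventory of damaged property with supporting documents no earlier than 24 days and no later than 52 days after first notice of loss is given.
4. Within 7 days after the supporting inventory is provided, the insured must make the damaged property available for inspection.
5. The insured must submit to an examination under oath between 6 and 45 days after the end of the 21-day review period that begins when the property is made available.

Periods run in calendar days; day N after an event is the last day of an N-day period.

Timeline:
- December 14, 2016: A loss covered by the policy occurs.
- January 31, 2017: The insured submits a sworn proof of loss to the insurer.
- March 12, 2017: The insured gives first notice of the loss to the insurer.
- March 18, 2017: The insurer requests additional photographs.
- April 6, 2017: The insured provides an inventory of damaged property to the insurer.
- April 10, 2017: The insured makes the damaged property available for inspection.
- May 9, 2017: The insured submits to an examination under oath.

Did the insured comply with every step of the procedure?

Yes

Step 1 — 12 and 54 days from December 14, 2016 (when the loss occurs) are December 26, 2016 and February 6, 2017 respectively; done January 31, 2017 — within the window.
Step 2 — must wait 26 days from January 31, 2017 (when the sworn proof of loss is submitted), so not before February 26, 2017; done March 12, 2017 — permitted.
Step 3 — 24 and 52 days from March 12, 2017 (when first notice of loss is given) are April 5, 2017 and May 3, 2017 respectively; April 6, 2017 falls inside that range.
Step 4 — counting 7 days from April 6, 2017 (when the supporting inventory is provided) gives a deadline of April 13, 2017; completed April 10, 2017, before the deadline.
Step 5 — 6 and 45 days from May 1, 2017 (end of the 21-day review period, which began when the property is made available on April 10, 2017) are May 7, 2017 and June 15, 2017 respectively; done May 9, 2017 — within the window.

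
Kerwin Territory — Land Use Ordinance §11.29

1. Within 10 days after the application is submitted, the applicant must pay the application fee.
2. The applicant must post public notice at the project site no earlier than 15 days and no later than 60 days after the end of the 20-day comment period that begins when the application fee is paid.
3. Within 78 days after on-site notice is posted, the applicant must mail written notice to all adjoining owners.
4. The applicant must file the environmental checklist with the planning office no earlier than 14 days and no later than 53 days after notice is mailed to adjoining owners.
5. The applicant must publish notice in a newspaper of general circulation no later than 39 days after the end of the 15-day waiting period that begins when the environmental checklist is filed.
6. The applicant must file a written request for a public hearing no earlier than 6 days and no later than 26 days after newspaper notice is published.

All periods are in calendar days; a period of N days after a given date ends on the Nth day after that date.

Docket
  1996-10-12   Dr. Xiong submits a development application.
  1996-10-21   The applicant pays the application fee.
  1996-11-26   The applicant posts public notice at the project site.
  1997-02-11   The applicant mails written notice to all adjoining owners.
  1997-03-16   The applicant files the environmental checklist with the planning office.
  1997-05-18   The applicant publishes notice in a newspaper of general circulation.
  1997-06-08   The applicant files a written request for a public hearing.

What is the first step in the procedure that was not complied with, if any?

Step 5

(1) due by 1996-10-12 + 10 days = 1996-10-22; completed 1996-10-21, before the deadline.
(2) the permitted window runs from 1996-11-10 + 15 = 1996-11-25 to 1996-11-10 + 60 = 1997-01-09; done 1996-11-26, which is between those dates.
(3) due by 1996-11-26 + 78 days = 1997-02-12; completed 1997-02-11, before the deadline.
(4) the permitted window runs from 1997-02-11 + 14 = 1997-02-25 to 1997-02-11 + 53 = 1997-04-05; done 1997-03-16 — within the window.
(5) due by 1997-03-31 + 39 days = 1997-05-09; done 1997-05-18 — 9 days late.
That is the first point of non-compliance.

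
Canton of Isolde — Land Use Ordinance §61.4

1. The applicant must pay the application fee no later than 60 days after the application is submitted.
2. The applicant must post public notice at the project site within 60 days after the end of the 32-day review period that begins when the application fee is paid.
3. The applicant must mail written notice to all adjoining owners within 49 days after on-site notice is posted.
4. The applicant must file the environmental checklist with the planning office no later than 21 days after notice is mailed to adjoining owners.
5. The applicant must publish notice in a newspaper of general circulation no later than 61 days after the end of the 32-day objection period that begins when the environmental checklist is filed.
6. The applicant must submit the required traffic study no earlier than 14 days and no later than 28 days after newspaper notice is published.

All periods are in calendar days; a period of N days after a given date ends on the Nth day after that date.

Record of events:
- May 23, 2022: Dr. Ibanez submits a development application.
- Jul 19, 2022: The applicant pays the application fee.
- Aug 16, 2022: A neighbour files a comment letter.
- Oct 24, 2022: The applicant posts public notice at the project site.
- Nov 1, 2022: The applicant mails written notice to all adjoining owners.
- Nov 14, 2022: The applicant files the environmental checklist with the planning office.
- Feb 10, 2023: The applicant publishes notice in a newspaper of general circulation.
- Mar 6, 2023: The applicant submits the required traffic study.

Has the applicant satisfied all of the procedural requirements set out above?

(1) due by May 23, 2022 + 60 days = Jul 22, 2022; completed Jul 19, 2022, before the deadline.
(2) due by Aug 20, 2022 + 60 days = Oct 19, 2022; not done until Oct 24, 2022, 5 days after the deadline.

No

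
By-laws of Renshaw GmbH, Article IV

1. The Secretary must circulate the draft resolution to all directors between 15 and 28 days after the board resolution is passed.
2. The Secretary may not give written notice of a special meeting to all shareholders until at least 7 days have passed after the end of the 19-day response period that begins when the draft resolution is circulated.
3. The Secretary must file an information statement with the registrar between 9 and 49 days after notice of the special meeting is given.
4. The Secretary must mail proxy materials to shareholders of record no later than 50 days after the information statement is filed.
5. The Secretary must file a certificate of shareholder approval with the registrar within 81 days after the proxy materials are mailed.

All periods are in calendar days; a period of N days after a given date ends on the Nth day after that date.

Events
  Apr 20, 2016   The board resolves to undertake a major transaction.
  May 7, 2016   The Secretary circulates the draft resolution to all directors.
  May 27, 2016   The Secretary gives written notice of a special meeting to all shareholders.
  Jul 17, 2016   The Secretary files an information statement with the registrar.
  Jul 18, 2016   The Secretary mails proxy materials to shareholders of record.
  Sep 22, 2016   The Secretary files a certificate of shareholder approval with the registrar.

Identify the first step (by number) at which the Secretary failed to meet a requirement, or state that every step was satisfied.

(1) the permitted window runs from Apr 20, 2016 + 15 = May 5, 2016 to Apr 20, 2016 + 28 = May 18, 2016; done May 7, 2016 — within the window.
(2) permitted from May 26, 2016 + 7 days = Jun 2, 2016 onward; done May 27, 2016 — 6 days too early.

Step 2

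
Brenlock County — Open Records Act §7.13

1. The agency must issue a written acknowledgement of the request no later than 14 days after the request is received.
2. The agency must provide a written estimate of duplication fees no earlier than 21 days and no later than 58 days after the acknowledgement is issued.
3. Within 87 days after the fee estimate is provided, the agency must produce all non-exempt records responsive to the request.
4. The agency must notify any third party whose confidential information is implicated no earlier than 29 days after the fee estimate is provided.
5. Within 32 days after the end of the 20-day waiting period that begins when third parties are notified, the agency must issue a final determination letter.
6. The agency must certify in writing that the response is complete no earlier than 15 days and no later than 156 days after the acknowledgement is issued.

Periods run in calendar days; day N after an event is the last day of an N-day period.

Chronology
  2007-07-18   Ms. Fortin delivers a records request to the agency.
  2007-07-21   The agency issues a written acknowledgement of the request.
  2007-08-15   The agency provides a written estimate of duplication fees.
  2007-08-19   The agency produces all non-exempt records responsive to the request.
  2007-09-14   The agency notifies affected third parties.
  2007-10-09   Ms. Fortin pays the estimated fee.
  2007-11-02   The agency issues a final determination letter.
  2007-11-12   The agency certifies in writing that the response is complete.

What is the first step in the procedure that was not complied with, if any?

None — every step was satisfied

Step 1 — counting 14 days from 2007-07-18 (when the request is received) gives a deadline of 2007-08-01; done 2007-07-21 — timely.
Step 2 — 21 and 58 days from 2007-07-21 (when the acknowledgement is issued) are 2007-08-11 and 2007-09-17 respectively; done 2007-08-15, which is between those dates.
Step 3 — counting 87 days from 2007-08-15 (when the fee estimate is provided) gives a deadline of 2007-11-10; completed 2007-08-19, before the deadline.
Step 4 — must wait 29 days from 2007-08-15 (when the fee estimate is provided), so not before 2007-09-13; done 2007-09-14, after the minimum wait.
Step 5 — counting 32 days from 2007-10-04 (end of the 20-day waiting period, which began when third parties are notified on 2007-09-14) gives a deadline of 2007-11-05; completed 2007-11-02, before the deadline.
Step 6 — 15 and 156 days from 2007-07-21 (when the acknowledgement is issued) are 2007-08-05 and 2007-12-24 respectively; done 2007-11-12 — within the window.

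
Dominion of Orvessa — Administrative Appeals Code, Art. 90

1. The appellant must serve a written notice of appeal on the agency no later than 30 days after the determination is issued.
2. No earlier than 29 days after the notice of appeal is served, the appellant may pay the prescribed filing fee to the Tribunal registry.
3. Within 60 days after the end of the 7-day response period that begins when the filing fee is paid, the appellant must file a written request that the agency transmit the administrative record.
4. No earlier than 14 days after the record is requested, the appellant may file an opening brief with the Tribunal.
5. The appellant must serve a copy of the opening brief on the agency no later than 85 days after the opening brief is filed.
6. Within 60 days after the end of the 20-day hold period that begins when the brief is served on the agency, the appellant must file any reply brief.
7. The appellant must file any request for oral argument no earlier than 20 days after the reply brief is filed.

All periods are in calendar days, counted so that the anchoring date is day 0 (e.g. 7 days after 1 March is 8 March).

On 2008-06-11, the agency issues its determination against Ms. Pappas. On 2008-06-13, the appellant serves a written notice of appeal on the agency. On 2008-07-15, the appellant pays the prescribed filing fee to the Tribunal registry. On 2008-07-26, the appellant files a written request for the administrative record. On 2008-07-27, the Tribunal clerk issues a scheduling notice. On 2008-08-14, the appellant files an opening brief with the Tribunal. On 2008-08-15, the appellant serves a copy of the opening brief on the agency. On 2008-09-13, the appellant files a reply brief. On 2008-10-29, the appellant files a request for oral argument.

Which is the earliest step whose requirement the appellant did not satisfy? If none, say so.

Step 1: 30 days after 2008-06-11 (when the determination is issued) is 2008-07-11; done 2008-06-13 — timely.
Step 2: the earliest permitted date is 29 days after 2008-06-13 (when the notice of appeal is served), i.e. 2008-07-12; done 2008-07-15, after the minimum wait.
Step 3: 60 days after 2008-07-22 (end of the 7-day response period, which began when the filing fee is paid on 2008-07-15) is 2008-09-20; done 2008-07-26 — timely.
Step 4: the earliest permitted date is 14 days after 2008-07-26 (when the record is requested), i.e. 2008-08-09; done 2008-08-14, after the minimum wait.
Step 5: 85 days after 2008-08-14 (when the opening brief is filed) is 2008-11-07; 2008-08-15 is within that limit.
Step 6: 60 days after 2008-09-04 (end of the 20-day hold period, which began when the brief is served on the agency on 2008-08-15) is 2008-11-03; completed 2008-09-13, before the deadline.
Step 7: the earliest permitted date is 20 days after 2008-09-13 (when the reply brief is filed), i.e. 2008-10-03; done 2008-10-29, after the minimum wait.

None — every step was satisfied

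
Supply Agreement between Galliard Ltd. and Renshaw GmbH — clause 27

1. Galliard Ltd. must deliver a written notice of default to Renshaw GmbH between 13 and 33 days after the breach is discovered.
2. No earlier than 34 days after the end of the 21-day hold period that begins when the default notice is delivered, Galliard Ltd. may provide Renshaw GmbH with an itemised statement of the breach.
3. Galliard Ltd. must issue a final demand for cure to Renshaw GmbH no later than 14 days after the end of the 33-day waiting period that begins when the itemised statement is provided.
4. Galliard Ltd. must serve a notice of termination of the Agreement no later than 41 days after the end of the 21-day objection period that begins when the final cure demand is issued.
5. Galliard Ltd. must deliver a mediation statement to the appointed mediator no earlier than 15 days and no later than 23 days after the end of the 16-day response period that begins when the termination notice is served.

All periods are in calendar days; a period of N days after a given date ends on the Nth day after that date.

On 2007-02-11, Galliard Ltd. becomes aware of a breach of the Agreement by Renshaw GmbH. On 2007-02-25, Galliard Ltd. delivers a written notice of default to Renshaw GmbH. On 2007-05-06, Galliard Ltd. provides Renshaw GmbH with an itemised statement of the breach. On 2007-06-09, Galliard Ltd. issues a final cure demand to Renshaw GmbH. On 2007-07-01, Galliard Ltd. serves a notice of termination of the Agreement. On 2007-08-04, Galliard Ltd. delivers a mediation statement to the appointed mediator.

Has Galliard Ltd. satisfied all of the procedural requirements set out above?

Yes

Step 1: the window is 13–33 days after 2007-02-11 (when the breach is discovered), so 2007-02-24 through 2007-03-16; done 2007-02-25 — within the window.
Step 2: the earliest permitted date is 34 days after 2007-03-18 (end of the 21-day hold period, which began when the default notice is delivered on 2007-02-25), i.e. 2007-04-21; done 2007-05-06, after the minimum wait.
Step 3: 14 days after 2007-06-08 (end of the 33-day waiting period, which began when the itemised statement is provided on 2007-05-06) is 2007-06-22; 2007-06-09 is within that limit.
Step 4: 41 days after 2007-06-30 (end of the 21-day objection period, which began when the final cure demand is issued on 2007-06-09) is 2007-08-10; completed 2007-07-01, before the deadline.
Step 5: the window is 15–23 days after 2007-07-17 (end of the 16-day response period, which began when the termination notice is served on 2007-07-01), so 2007-08-01 through 2007-08-09; 2007-08-04 falls inside that range.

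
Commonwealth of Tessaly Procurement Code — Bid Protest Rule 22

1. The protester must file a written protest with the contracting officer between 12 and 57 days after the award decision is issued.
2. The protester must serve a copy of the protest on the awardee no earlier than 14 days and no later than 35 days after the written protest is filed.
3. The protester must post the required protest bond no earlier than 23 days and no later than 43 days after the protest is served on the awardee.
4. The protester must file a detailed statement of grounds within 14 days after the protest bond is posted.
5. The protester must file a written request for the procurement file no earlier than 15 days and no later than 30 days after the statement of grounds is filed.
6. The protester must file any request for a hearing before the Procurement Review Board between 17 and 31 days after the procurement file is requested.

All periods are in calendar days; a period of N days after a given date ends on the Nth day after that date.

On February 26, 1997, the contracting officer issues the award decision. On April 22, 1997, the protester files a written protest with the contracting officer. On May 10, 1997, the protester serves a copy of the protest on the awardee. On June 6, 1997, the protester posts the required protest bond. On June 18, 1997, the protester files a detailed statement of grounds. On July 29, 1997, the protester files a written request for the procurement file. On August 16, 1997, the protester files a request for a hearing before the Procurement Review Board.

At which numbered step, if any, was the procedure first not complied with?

Step 1 — 12 and 57 days from February 26, 1997 (when the award decision is issued) are March 10, 1997 and April 24, 1997 respectively; done April 22, 1997, which is between those dates.
Step 2 — 14 and 35 days from April 22, 1997 (when the written protest is filed) are May 6, 1997 and May 27, 1997 respectively; done May 10, 1997 — within the window.
Step 3 — 23 and 43 days from May 10, 1997 (when the protest is served on the awardee) are June 2, 1997 and June 22, 1997 respectively; June 6, 1997 falls inside that range.
Step 4 — counting 14 days from June 6, 1997 (when the protest bond is posted) gives a deadline of June 20, 1997; done June 18, 1997 — timely.
Step 5 — 15 and 30 days from June 18, 1997 (when the statement of grounds is filed) are July 3, 1997 and July 18, 1997 respectively; July 29, 1997 is 11 days past the end of the window.
Later steps need not be reached.

Step 5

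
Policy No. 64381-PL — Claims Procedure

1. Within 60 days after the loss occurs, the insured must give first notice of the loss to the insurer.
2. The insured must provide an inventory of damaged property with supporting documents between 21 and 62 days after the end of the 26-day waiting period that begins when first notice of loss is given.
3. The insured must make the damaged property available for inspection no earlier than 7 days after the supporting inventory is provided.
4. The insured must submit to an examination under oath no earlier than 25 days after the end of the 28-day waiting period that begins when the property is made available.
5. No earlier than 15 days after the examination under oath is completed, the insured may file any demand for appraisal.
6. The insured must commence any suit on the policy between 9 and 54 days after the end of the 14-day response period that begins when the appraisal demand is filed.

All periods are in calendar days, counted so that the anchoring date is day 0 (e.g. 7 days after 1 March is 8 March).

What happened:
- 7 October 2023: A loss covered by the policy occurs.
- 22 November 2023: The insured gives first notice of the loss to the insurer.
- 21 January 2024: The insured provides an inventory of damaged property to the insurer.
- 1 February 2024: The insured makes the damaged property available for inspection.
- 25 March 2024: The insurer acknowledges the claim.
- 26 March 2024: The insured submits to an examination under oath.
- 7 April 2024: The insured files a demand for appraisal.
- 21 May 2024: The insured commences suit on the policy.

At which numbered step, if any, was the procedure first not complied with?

Step 1: 60 days after 7 October 2023 (when the loss occurs) is 6 December 2023; completed 22 November 2023, before the deadline.
Step 2: the window is 21–62 days after 18 December 2023 (end of the 26-day waiting period, which began when first notice of loss is given on 22 November 2023), so 8 January 2024 through 18 February 2024; done 21 January 2024, which is between those dates.
Step 3: the earliest permitted date is 7 days after 21 January 2024 (when the supporting inventory is provided), i.e. 28 January 2024; 1 February 2024 is on or after that date.
Step 4: the earliest permitted date is 25 days after 29 February 2024 (end of the 28-day waiting period, which began when the property is made available on 1 February 2024), i.e. 25 March 2024; done 26 March 2024 — permitted.
Step 5: the earliest permitted date is 15 days after 26 March 2024 (when the examination under oath is completed), i.e. 10 April 2024; done 7 April 2024 — 3 days too early.
That is the first point of non-compliance.

Step 5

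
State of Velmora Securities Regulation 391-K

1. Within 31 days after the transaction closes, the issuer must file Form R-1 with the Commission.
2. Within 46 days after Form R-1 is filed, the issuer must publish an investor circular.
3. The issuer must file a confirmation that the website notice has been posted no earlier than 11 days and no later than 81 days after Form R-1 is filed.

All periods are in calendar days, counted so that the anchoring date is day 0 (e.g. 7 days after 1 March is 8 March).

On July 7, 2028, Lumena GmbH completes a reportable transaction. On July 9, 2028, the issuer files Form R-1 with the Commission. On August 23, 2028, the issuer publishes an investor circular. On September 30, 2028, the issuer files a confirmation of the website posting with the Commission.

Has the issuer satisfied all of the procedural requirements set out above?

(1) due by July 7, 2028 + 31 days = August 7, 2028; completed July 9, 2028, before the deadline.
(2) due by July 9, 2028 + 46 days = August 24, 2028; done August 23, 2028 — timely.
(3) the permitted window runs from July 9, 2028 + 11 = July 20, 2028 to July 9, 2028 + 81 = September 28, 2028; done September 30, 2028 — 2 days after the window closed.

No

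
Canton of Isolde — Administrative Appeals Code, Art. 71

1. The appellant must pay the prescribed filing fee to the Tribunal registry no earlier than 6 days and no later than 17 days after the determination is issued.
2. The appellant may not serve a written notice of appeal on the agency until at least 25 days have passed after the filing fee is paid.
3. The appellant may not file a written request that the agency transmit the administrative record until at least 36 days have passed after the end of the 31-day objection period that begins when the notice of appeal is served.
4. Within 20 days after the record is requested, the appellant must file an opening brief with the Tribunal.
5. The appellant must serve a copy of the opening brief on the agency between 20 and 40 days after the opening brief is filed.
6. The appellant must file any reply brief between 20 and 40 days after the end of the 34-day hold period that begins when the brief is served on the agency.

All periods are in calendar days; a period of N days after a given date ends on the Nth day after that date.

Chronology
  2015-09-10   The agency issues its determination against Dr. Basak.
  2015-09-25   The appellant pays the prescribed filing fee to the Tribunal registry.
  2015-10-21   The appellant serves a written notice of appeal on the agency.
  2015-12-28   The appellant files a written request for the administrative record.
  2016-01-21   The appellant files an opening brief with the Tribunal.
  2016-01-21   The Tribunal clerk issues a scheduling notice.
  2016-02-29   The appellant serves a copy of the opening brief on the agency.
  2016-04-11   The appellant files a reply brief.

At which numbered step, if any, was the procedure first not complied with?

Step 4

Step 1 — 6 and 17 days from 2015-09-10 (when the determination is issued) are 2015-09-16 and 2015-09-27 respectively; done 2015-09-25 — within the window.
Step 2 — must wait 25 days from 2015-09-25 (when the filing fee is paid), so not before 2015-10-20; done 2015-10-21 — permitted.
Step 3 — must wait 36 days from 2015-11-21 (end of the 31-day objection period, which began when the notice of appeal is served on 2015-10-21), so not before 2015-12-27; 2015-12-28 is on or after that date.
Step 4 — counting 20 days from 2015-12-28 (when the record is requested) gives a deadline of 2016-01-17; not done until 2016-01-21, 4 days after the deadline.
Later steps need not be reached.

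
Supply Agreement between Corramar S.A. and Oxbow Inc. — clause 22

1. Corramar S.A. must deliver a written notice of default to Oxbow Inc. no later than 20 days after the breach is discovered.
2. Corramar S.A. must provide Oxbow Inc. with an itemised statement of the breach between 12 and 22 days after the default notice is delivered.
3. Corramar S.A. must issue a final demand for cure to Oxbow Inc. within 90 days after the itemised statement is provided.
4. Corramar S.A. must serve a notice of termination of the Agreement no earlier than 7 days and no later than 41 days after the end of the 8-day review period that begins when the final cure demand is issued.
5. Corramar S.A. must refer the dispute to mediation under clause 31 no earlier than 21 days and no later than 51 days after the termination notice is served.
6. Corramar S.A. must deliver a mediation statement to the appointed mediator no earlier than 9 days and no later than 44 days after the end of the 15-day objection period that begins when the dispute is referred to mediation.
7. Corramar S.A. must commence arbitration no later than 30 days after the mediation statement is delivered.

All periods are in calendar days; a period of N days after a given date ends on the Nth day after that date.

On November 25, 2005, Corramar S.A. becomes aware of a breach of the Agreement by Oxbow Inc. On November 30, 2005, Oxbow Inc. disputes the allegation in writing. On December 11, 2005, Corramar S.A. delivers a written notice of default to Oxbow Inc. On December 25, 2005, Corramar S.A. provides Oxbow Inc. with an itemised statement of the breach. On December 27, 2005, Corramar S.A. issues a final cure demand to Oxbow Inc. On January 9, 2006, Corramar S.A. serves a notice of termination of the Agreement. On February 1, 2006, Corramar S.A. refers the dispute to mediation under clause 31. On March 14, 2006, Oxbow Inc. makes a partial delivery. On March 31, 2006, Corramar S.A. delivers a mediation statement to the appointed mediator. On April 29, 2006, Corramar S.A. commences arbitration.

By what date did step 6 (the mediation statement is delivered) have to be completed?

April 1, 2006

The dispute is referred to mediation on February 1, 2006; the 15-day objection period therefore ends February 16, 2006, and step 6 runs from that date. The window is 9–44 days after February 16, 2006; it closes on April 1, 2006.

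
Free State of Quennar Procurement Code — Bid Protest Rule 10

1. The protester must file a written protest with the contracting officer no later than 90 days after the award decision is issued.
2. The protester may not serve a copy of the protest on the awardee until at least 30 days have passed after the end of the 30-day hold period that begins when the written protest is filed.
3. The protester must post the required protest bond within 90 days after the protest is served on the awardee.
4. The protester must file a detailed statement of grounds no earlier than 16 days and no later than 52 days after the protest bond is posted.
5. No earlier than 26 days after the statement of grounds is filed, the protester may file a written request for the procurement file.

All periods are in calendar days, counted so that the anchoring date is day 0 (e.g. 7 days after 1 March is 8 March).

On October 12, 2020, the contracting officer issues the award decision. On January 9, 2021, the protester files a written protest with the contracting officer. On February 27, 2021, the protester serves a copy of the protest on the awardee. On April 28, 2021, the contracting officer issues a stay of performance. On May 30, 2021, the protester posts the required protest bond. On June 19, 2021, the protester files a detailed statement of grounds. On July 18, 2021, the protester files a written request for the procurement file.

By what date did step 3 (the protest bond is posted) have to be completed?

May 28, 2021

Step 3 runs from February 27, 2021, when the protest is served on the awardee. 90 days after February 27, 2021 is May 28, 2021.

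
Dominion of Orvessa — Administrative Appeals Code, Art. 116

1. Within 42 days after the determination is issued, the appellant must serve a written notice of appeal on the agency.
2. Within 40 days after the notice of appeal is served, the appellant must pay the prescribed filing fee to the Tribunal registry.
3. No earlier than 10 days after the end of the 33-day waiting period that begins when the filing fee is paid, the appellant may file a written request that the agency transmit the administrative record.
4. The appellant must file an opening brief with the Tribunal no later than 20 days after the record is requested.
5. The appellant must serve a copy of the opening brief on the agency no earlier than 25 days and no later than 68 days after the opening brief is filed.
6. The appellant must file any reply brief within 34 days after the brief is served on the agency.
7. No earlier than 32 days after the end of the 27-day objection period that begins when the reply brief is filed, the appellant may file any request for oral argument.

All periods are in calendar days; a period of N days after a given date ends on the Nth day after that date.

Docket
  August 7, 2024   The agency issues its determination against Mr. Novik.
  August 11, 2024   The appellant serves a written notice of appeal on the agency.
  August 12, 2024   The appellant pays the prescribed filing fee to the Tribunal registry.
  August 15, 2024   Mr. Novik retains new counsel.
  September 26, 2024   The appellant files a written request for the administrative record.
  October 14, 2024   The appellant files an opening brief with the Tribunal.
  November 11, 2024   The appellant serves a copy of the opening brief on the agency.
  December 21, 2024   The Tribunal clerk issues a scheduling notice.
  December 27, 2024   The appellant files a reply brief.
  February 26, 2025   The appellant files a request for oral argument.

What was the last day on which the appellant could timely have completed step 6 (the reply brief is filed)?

Step 6 runs from November 11, 2024, when the brief is served on the agency. 34 days after November 11, 2024 is December 15, 2024.

December 15, 2024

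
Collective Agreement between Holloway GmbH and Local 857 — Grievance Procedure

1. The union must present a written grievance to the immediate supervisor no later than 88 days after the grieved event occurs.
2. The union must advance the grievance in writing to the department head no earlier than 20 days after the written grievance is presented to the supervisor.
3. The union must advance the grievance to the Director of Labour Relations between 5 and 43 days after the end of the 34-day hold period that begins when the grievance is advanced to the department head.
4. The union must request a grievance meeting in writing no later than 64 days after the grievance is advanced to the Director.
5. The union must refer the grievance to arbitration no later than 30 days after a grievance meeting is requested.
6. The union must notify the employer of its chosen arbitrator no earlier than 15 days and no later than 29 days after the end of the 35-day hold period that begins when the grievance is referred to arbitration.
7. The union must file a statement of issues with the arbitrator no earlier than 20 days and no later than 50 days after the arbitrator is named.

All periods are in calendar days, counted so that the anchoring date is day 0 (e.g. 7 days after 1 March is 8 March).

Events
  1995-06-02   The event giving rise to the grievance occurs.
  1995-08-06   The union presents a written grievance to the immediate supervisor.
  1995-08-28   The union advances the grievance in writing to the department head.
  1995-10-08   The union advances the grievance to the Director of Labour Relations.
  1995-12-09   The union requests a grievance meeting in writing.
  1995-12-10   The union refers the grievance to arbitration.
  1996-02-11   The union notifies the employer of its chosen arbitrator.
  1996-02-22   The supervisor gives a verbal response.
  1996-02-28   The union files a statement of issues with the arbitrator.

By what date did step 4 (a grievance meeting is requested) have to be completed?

Step 4 runs from 1995-10-08, when the grievance is advanced to the Director. 64 days after 1995-10-08 is 1995-12-11.

1995-12-11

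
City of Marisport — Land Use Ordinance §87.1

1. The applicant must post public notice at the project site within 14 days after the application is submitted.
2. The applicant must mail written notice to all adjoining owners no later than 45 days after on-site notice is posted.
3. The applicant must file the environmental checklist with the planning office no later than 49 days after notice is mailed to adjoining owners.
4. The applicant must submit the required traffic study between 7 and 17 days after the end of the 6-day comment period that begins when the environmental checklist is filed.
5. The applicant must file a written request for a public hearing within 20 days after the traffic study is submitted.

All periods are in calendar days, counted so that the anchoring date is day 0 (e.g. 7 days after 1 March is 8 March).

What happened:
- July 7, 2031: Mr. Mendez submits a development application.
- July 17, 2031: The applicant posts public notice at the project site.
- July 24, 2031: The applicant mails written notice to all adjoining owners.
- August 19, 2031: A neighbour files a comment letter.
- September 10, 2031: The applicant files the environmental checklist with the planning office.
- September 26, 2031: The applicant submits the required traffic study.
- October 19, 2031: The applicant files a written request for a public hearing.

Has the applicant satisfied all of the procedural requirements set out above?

No

Step 1: 14 days after July 7, 2031 (when the application is submitted) is July 21, 2031; completed July 17, 2031, before the deadline.
Step 2: 45 days after July 17, 2031 (when on-site notice is posted) is August 31, 2031; July 24, 2031 is within that limit.
Step 3: 49 days after July 24, 2031 (when notice is mailed to adjoining owners) is September 11, 2031; done September 10, 2031 — timely.
Step 4: the window is 7–17 days after September 16, 2031 (end of the 6-day comment period, which began when the environmental checklist is filed on September 10, 2031), so September 23, 2031 through October 3, 2031; done September 26, 2031 — within the window.
Step 5: 20 days after September 26, 2031 (when the traffic study is submitted) is October 16, 2031; done October 19, 2031 — 3 days late.
No need to go further; step 5 was not satisfied.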